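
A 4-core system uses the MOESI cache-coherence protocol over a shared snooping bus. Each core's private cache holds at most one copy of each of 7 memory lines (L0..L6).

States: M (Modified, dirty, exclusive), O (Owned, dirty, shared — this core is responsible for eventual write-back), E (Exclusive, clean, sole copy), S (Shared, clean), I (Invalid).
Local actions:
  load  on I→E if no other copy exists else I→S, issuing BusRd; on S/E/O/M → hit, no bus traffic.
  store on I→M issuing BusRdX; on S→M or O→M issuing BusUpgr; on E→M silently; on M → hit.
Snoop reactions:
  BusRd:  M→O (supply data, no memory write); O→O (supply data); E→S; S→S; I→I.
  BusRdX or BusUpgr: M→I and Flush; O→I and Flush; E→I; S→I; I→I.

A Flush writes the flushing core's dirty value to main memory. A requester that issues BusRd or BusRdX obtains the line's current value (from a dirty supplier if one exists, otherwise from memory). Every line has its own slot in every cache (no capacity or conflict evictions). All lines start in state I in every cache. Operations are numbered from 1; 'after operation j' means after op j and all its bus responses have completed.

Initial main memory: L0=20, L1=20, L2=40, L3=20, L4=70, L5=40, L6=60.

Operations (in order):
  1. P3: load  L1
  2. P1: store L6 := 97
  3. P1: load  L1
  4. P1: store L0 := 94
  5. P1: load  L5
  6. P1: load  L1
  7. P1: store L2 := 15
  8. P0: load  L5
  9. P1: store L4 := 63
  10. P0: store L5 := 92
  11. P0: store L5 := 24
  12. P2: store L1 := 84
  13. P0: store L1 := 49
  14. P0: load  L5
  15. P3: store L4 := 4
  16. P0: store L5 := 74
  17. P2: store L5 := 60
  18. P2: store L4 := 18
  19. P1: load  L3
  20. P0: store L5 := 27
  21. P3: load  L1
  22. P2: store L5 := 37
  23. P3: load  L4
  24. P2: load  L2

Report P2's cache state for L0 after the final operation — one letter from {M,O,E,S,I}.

  op1 P3: load  L1 → I/I/I/E on L1; bus BusRd; mem=20
  op2 P1: store L6 := 97 → I/M/I/I on L6; bus BusRdX; mem=60
  op3 P1: load  L1 → I/S/I/S on L1; bus BusRd; mem=20
  op4 P1: store L0 := 94 → I/M/I/I on L0; bus BusRdX; mem=20
  op5 P1: load  L5 → I/E/I/I on L5; bus BusRd; mem=40
  op6 P1: load  L1 → I/S/I/S on L1; bus (none); mem=20
  op7 P1: store L2 := 15 → I/M/I/I on L2; bus BusRdX; mem=40
  op8 P0: load  L5 → S/S/I/I on L5; bus BusRd; mem=40
  op9 P1: store L4 := 63 → I/M/I/I on L4; bus BusRdX; mem=70
  op10 P0: store L5 := 92 → M/I/I/I on L5; bus BusUpgr; mem=40
  op11 P0: store L5 := 24 → M/I/I/I on L5; bus (none); mem=40
  op12 P2: store L1 := 84 → I/I/M/I on L1; bus BusRdX; mem=20
  op13 P0: store L1 := 49 → M/I/I/I on L1; bus BusRdX Flush; mem=84
  op14 P0: load  L5 → M/I/I/I on L5; bus (none); mem=40
  op15 P3: store L4 := 4 → I/I/I/M on L4; bus BusRdX Flush; mem=63
  op16 P0: store L5 := 74 → M/I/I/I on L5; bus (none); mem=40
  op17 P2: store L5 := 60 → I/I/M/I on L5; bus BusRdX Flush; mem=74
  op18 P2: store L4 := 18 → I/I/M/I on L4; bus BusRdX Flush; mem=4
  op19 P1: load  L3 → I/E/I/I on L3; bus BusRd; mem=20
  op20 P0: store L5 := 27 → M/I/I/I on L5; bus BusRdX Flush; mem=60
  op21 P3: load  L1 → O/I/I/S on L1; bus BusRd; mem=84
  op22 P2: store L5 := 37 → I/I/M/I on L5; bus BusRdX Flush; mem=27
  op23 P3: load  L4 → I/I/O/S on L4; bus BusRd; mem=4
  op24 P2: load  L2 → I/O/S/I on L2; bus BusRd; mem=40

state = I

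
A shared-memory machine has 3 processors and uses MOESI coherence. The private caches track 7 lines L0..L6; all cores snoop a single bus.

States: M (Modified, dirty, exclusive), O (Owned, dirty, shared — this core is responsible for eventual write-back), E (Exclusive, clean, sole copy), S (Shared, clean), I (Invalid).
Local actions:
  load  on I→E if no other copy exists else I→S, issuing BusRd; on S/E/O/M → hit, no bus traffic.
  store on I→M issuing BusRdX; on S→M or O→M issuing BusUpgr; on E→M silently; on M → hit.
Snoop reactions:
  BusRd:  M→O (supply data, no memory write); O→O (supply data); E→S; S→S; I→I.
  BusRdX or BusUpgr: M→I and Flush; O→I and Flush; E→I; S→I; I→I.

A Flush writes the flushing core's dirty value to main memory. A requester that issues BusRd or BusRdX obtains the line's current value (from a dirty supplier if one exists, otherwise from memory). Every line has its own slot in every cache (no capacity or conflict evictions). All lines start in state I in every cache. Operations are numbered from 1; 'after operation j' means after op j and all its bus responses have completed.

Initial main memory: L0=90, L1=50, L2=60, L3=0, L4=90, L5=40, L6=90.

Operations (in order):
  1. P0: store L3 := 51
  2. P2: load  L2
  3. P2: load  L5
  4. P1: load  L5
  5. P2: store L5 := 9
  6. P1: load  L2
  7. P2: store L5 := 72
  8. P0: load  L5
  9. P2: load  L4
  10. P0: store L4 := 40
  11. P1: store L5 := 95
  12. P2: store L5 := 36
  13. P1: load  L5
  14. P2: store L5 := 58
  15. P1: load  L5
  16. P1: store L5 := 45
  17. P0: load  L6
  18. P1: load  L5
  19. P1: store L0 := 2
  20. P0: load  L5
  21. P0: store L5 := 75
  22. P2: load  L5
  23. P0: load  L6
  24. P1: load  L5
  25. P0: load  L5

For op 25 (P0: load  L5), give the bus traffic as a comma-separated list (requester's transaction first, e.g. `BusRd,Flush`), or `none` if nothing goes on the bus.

bus = none

[1] P0: store L3 := 51 | P0:M(51), P1:I, P2:I | bus: BusRdX
[2] P2: load  L2 | P0:I, P1:I, P2:E(60) | bus: BusRd
[3] P2: load  L5 | P0:I, P1:I, P2:E(40) | bus: BusRd
[4] P1: load  L5 | P0:I, P1:S(40), P2:S(40) | bus: BusRd
[5] P2: store L5 := 9 | P0:I, P1:I, P2:M(9) | bus: BusUpgr
[6] P1: load  L2 | P0:I, P1:S(60), P2:S(60) | bus: BusRd
[7] P2: store L5 := 72 | P0:I, P1:I, P2:M(72) | bus: none
[8] P0: load  L5 | P0:S(72), P1:I, P2:O(72) | bus: BusRd
[9] P2: load  L4 | P0:I, P1:I, P2:E(90) | bus: BusRd
[10] P0: store L4 := 40 | P0:M(40), P1:I, P2:I | bus: BusRdX
[11] P1: store L5 := 95 | P0:I, P1:M(95), P2:I | bus: BusRdX,Flush
[12] P2: store L5 := 36 | P0:I, P1:I, P2:M(36) | bus: BusRdX,Flush
[13] P1: load  L5 | P0:I, P1:S(36), P2:O(36) | bus: BusRd
[14] P2: store L5 := 58 | P0:I, P1:I, P2:M(58) | bus: BusUpgr
[15] P1: load  L5 | P0:I, P1:S(58), P2:O(58) | bus: BusRd
[16] P1: store L5 := 45 | P0:I, P1:M(45), P2:I | bus: BusUpgr,Flush
[17] P0: load  L6 | P0:E(90), P1:I, P2:I | bus: BusRd
[18] P1: load  L5 | P0:I, P1:M(45), P2:I | bus: none
[19] P1: store L0 := 2 | P0:I, P1:M(2), P2:I | bus: BusRdX
[20] P0: load  L5 | P0:S(45), P1:O(45), P2:I | bus: BusRd
[21] P0: store L5 := 75 | P0:M(75), P1:I, P2:I | bus: BusUpgr,Flush
[22] P2: load  L5 | P0:O(75), P1:I, P2:S(75) | bus: BusRd
[23] P0: load  L6 | P0:E(90), P1:I, P2:I | bus: none
[24] P1: load  L5 | P0:O(75), P1:S(75), P2:S(75) | bus: BusRd
[25] P0: load  L5 | P0:O(75), P1:S(75), P2:S(75) | bus: none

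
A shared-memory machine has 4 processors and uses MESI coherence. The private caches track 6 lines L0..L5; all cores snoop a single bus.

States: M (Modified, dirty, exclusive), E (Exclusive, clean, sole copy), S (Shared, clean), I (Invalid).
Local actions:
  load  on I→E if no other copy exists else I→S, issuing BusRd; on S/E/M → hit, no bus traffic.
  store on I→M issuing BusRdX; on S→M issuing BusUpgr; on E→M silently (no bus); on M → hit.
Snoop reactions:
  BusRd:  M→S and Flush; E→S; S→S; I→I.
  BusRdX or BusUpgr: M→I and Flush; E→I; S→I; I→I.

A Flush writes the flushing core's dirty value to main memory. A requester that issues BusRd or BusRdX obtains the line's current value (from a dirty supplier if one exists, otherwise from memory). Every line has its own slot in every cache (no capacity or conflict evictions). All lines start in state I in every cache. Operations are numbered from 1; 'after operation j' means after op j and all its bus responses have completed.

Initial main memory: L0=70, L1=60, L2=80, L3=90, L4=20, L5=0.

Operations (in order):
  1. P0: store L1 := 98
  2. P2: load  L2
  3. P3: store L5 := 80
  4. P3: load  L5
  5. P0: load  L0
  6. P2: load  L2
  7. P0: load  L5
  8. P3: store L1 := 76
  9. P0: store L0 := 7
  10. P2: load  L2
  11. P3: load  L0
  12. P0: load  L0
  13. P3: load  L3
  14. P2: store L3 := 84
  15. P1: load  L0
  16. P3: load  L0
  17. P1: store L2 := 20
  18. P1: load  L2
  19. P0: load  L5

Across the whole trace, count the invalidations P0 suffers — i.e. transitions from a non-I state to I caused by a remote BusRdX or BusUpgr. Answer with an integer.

  op1 P0: store L1 := 98 → M/I/I/I on L1; bus BusRdX; mem=60
  op2 P2: load  L2 → I/I/E/I on L2; bus BusRd; mem=80
  op3 P3: store L5 := 80 → I/I/I/M on L5; bus BusRdX; mem=0
  op4 P3: load  L5 → I/I/I/M on L5; bus (none); mem=0
  op5 P0: load  L0 → E/I/I/I on L0; bus BusRd; mem=70
  op6 P2: load  L2 → I/I/E/I on L2; bus (none); mem=80
  op7 P0: load  L5 → S/I/I/S on L5; bus BusRd Flush; mem=80
  op8 P3: store L1 := 76 → I/I/I/M on L1; bus BusRdX Flush; mem=98
  op9 P0: store L0 := 7 → M/I/I/I on L0; bus (none); mem=70
  op10 P2: load  L2 → I/I/E/I on L2; bus (none); mem=80
  op11 P3: load  L0 → S/I/I/S on L0; bus BusRd Flush; mem=7
  op12 P0: load  L0 → S/I/I/S on L0; bus (none); mem=7
  op13 P3: load  L3 → I/I/I/E on L3; bus BusRd; mem=90
  op14 P2: store L3 := 84 → I/I/M/I on L3; bus BusRdX; mem=90
  op15 P1: load  L0 → S/S/I/S on L0; bus BusRd; mem=7
  op16 P3: load  L0 → S/S/I/S on L0; bus (none); mem=7
  op17 P1: store L2 := 20 → I/M/I/I on L2; bus BusRdX; mem=80
  op18 P1: load  L2 → I/M/I/I on L2; bus (none); mem=80
  op19 P0: load  L5 → S/I/I/S on L5; bus (none); mem=80

invalidations = 1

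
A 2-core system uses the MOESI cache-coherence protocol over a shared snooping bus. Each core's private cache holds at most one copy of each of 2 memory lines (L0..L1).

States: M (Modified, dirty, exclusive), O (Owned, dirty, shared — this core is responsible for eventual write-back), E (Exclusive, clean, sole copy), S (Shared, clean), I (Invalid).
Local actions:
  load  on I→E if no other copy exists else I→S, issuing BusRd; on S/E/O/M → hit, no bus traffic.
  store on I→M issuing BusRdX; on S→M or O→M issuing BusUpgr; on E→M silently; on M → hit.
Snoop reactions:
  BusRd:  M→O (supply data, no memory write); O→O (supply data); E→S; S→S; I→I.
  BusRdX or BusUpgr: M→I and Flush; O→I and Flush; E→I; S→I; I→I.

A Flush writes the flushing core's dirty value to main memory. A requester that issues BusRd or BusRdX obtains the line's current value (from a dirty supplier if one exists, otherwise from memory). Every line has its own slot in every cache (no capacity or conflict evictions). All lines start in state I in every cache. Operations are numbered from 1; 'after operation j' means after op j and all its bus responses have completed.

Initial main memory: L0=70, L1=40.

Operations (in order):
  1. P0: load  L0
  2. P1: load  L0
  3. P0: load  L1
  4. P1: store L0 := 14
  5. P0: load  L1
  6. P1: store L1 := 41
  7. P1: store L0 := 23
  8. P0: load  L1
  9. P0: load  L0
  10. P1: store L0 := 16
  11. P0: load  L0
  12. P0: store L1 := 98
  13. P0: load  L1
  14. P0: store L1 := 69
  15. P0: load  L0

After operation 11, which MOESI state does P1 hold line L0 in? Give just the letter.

[1] P0: load  L0 | P0:E(70), P1:I | bus: BusRd
[2] P1: load  L0 | P0:S(70), P1:S(70) | bus: BusRd
[3] P0: load  L1 | P0:E(40), P1:I | bus: BusRd
[4] P1: store L0 := 14 | P0:I, P1:M(14) | bus: BusUpgr
[5] P0: load  L1 | P0:E(40), P1:I | bus: none
[6] P1: store L1 := 41 | P0:I, P1:M(41) | bus: BusRdX
[7] P1: store L0 := 23 | P0:I, P1:M(23) | bus: none
[8] P0: load  L1 | P0:S(41), P1:O(41) | bus: BusRd
[9] P0: load  L0 | P0:S(23), P1:O(23) | bus: BusRd
[10] P1: store L0 := 16 | P0:I, P1:M(16) | bus: BusUpgr
[11] P0: load  L0 | P0:S(16), P1:O(16) | bus: BusRd
[12] P0: store L1 := 98 | P0:M(98), P1:I | bus: BusUpgr,Flush
[13] P0: load  L1 | P0:M(98), P1:I | bus: none
[14] P0: store L1 := 69 | P0:M(69), P1:I | bus: none
[15] P0: load  L0 | P0:S(16), P1:O(16) | bus: none

state = O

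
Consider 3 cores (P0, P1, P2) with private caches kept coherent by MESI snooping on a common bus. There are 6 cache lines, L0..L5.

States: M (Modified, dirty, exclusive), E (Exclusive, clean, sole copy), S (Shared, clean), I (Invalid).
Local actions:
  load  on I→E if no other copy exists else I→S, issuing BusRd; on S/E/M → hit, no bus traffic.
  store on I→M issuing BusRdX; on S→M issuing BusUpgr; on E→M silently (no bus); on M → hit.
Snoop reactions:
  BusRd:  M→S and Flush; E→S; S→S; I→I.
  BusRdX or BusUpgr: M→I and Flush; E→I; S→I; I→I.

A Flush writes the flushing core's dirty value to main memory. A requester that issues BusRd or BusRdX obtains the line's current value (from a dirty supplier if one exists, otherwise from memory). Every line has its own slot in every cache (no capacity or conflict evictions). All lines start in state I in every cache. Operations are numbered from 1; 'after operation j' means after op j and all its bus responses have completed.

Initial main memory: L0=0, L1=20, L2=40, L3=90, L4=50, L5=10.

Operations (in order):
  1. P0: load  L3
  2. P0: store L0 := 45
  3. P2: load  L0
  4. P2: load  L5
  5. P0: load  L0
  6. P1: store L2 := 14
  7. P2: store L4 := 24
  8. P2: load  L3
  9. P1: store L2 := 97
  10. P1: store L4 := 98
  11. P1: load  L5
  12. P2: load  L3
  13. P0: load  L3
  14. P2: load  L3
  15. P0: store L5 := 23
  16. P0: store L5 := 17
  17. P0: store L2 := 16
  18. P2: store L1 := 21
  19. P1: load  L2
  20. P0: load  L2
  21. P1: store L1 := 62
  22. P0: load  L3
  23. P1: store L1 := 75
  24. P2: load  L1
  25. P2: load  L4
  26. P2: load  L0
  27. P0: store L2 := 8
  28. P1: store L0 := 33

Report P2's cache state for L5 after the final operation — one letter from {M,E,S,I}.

[1] P0: load  L3 | P0:E(90), P1:I, P2:I | bus: BusRd
[2] P0: store L0 := 45 | P0:M(45), P1:I, P2:I | bus: BusRdX
[3] P2: load  L0 | P0:S(45), P1:I, P2:S(45) | bus: BusRd,Flush
[4] P2: load  L5 | P0:I, P1:I, P2:E(10) | bus: BusRd
[5] P0: load  L0 | P0:S(45), P1:I, P2:S(45) | bus: none
[6] P1: store L2 := 14 | P0:I, P1:M(14), P2:I | bus: BusRdX
[7] P2: store L4 := 24 | P0:I, P1:I, P2:M(24) | bus: BusRdX
[8] P2: load  L3 | P0:S(90), P1:I, P2:S(90) | bus: BusRd
[9] P1: store L2 := 97 | P0:I, P1:M(97), P2:I | bus: none
[10] P1: store L4 := 98 | P0:I, P1:M(98), P2:I | bus: BusRdX,Flush
[11] P1: load  L5 | P0:I, P1:S(10), P2:S(10) | bus: BusRd
[12] P2: load  L3 | P0:S(90), P1:I, P2:S(90) | bus: none
[13] P0: load  L3 | P0:S(90), P1:I, P2:S(90) | bus: none
[14] P2: load  L3 | P0:S(90), P1:I, P2:S(90) | bus: none
[15] P0: store L5 := 23 | P0:M(23), P1:I, P2:I | bus: BusRdX
[16] P0: store L5 := 17 | P0:M(17), P1:I, P2:I | bus: none
[17] P0: store L2 := 16 | P0:M(16), P1:I, P2:I | bus: BusRdX,Flush
[18] P2: store L1 := 21 | P0:I, P1:I, P2:M(21) | bus: BusRdX
[19] P1: load  L2 | P0:S(16), P1:S(16), P2:I | bus: BusRd,Flush
[20] P0: load  L2 | P0:S(16), P1:S(16), P2:I | bus: none
[21] P1: store L1 := 62 | P0:I, P1:M(62), P2:I | bus: BusRdX,Flush
[22] P0: load  L3 | P0:S(90), P1:I, P2:S(90) | bus: none
[23] P1: store L1 := 75 | P0:I, P1:M(75), P2:I | bus: none
[24] P2: load  L1 | P0:I, P1:S(75), P2:S(75) | bus: BusRd,Flush
[25] P2: load  L4 | P0:I, P1:S(98), P2:S(98) | bus: BusRd,Flush
[26] P2: load  L0 | P0:S(45), P1:I, P2:S(45) | bus: none
[27] P0: store L2 := 8 | P0:M(8), P1:I, P2:I | bus: BusUpgr
[28] P1: store L0 := 33 | P0:I, P1:M(33), P2:I | bus: BusRdX

state = I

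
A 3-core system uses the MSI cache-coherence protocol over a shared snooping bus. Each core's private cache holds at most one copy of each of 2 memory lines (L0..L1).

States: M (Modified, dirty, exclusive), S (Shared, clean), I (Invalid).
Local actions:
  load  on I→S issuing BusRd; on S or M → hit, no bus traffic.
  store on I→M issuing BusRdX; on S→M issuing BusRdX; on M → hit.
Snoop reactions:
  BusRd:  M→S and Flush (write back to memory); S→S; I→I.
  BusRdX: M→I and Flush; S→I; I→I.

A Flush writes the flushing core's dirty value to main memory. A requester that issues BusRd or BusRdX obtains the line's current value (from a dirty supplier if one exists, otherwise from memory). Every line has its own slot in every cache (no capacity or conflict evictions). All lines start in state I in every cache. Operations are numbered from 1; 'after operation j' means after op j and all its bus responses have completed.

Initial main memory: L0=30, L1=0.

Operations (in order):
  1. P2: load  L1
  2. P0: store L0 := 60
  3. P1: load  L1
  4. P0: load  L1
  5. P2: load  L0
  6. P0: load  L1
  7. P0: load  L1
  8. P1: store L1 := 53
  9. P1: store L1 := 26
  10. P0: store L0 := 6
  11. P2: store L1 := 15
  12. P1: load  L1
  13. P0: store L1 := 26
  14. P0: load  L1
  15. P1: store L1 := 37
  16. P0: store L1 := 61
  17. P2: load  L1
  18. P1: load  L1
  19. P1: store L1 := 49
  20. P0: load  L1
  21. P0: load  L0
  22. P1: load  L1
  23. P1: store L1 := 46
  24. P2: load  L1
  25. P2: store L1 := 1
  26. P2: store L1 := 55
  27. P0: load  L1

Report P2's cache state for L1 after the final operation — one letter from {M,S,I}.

  op1 P2: load  L1 → I/I/S on L1; bus BusRd; mem=0
  op2 P0: store L0 := 60 → M/I/I on L0; bus BusRdX; mem=30
  op3 P1: load  L1 → I/S/S on L1; bus BusRd; mem=0
  op4 P0: load  L1 → S/S/S on L1; bus BusRd; mem=0
  op5 P2: load  L0 → S/I/S on L0; bus BusRd Flush; mem=60
  op6 P0: load  L1 → S/S/S on L1; bus (none); mem=0
  op7 P0: load  L1 → S/S/S on L1; bus (none); mem=0
  op8 P1: store L1 := 53 → I/M/I on L1; bus BusRdX; mem=0
  op9 P1: store L1 := 26 → I/M/I on L1; bus (none); mem=0
  op10 P0: store L0 := 6 → M/I/I on L0; bus BusRdX; mem=60
  op11 P2: store L1 := 15 → I/I/M on L1; bus BusRdX Flush; mem=26
  op12 P1: load  L1 → I/S/S on L1; bus BusRd Flush; mem=15
  op13 P0: store L1 := 26 → M/I/I on L1; bus BusRdX; mem=15
  op14 P0: load  L1 → M/I/I on L1; bus (none); mem=15
  op15 P1: store L1 := 37 → I/M/I on L1; bus BusRdX Flush; mem=26
  op16 P0: store L1 := 61 → M/I/I on L1; bus BusRdX Flush; mem=37
  op17 P2: load  L1 → S/I/S on L1; bus BusRd Flush; mem=61
  op18 P1: load  L1 → S/S/S on L1; bus BusRd; mem=61
  op19 P1: store L1 := 49 → I/M/I on L1; bus BusRdX; mem=61
  op20 P0: load  L1 → S/S/I on L1; bus BusRd Flush; mem=49
  op21 P0: load  L0 → M/I/I on L0; bus (none); mem=60
  op22 P1: load  L1 → S/S/I on L1; bus (none); mem=49
  op23 P1: store L1 := 46 → I/M/I on L1; bus BusRdX; mem=49
  op24 P2: load  L1 → I/S/S on L1; bus BusRd Flush; mem=46
  op25 P2: store L1 := 1 → I/I/M on L1; bus BusRdX; mem=46
  op26 P2: store L1 := 55 → I/I/M on L1; bus (none); mem=46
  op27 P0: load  L1 → S/I/S on L1; bus BusRd Flush; mem=55

state = S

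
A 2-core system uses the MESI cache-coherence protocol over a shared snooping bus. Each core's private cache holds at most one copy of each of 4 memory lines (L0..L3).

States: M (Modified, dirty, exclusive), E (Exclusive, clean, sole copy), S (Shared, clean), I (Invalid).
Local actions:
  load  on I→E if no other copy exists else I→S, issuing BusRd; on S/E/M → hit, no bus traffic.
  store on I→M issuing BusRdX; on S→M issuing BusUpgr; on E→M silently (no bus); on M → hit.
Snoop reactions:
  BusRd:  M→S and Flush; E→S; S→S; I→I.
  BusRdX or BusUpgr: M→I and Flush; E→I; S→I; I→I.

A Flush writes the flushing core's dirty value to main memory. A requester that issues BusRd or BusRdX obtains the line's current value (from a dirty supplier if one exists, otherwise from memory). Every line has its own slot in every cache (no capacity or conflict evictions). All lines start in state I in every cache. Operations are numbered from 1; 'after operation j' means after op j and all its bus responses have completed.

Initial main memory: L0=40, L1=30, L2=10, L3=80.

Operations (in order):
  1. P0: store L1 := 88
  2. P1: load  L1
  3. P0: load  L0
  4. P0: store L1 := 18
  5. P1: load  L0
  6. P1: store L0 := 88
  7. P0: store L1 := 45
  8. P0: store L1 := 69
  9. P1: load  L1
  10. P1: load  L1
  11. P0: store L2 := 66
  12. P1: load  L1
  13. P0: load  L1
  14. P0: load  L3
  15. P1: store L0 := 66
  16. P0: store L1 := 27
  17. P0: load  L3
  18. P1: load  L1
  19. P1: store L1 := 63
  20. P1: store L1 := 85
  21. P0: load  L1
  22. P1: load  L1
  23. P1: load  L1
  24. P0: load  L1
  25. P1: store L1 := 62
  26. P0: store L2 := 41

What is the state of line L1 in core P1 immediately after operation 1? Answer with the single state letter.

1. P0: store L1 := 88  bus=[BusRdX]  L1: P0=M P1=I  mem[L1]=30
2. P1: load  L1  bus=[BusRd,Flush]  L1: P0=S P1=S  mem[L1]=88
3. P0: load  L0  bus=[BusRd]  L0: P0=E P1=I  mem[L0]=40
4. P0: store L1 := 18  bus=[BusUpgr]  L1: P0=M P1=I  mem[L1]=88
5. P1: load  L0  bus=[BusRd]  L0: P0=S P1=S  mem[L0]=40
6. P1: store L0 := 88  bus=[BusUpgr]  L0: P0=I P1=M  mem[L0]=40
7. P0: store L1 := 45  bus=[-]  L1: P0=M P1=I  mem[L1]=88
8. P0: store L1 := 69  bus=[-]  L1: P0=M P1=I  mem[L1]=88
9. P1: load  L1  bus=[BusRd,Flush]  L1: P0=S P1=S  mem[L1]=69
10. P1: load  L1  bus=[-]  L1: P0=S P1=S  mem[L1]=69
11. P0: store L2 := 66  bus=[BusRdX]  L2: P0=M P1=I  mem[L2]=10
12. P1: load  L1  bus=[-]  L1: P0=S P1=S  mem[L1]=69
13. P0: load  L1  bus=[-]  L1: P0=S P1=S  mem[L1]=69
14. P0: load  L3  bus=[BusRd]  L3: P0=E P1=I  mem[L3]=80
15. P1: store L0 := 66  bus=[-]  L0: P0=I P1=M  mem[L0]=40
16. P0: store L1 := 27  bus=[BusUpgr]  L1: P0=M P1=I  mem[L1]=69
17. P0: load  L3  bus=[-]  L3: P0=E P1=I  mem[L3]=80
18. P1: load  L1  bus=[BusRd,Flush]  L1: P0=S P1=S  mem[L1]=27
19. P1: store L1 := 63  bus=[BusUpgr]  L1: P0=I P1=M  mem[L1]=27
20. P1: store L1 := 85  bus=[-]  L1: P0=I P1=M  mem[L1]=27
21. P0: load  L1  bus=[BusRd,Flush]  L1: P0=S P1=S  mem[L1]=85
22. P1: load  L1  bus=[-]  L1: P0=S P1=S  mem[L1]=85
23. P1: load  L1  bus=[-]  L1: P0=S P1=S  mem[L1]=85
24. P0: load  L1  bus=[-]  L1: P0=S P1=S  mem[L1]=85
25. P1: store L1 := 62  bus=[BusUpgr]  L1: P0=I P1=M  mem[L1]=85
26. P0: store L2 := 41  bus=[-]  L2: P0=M P1=I  mem[L2]=10

state = I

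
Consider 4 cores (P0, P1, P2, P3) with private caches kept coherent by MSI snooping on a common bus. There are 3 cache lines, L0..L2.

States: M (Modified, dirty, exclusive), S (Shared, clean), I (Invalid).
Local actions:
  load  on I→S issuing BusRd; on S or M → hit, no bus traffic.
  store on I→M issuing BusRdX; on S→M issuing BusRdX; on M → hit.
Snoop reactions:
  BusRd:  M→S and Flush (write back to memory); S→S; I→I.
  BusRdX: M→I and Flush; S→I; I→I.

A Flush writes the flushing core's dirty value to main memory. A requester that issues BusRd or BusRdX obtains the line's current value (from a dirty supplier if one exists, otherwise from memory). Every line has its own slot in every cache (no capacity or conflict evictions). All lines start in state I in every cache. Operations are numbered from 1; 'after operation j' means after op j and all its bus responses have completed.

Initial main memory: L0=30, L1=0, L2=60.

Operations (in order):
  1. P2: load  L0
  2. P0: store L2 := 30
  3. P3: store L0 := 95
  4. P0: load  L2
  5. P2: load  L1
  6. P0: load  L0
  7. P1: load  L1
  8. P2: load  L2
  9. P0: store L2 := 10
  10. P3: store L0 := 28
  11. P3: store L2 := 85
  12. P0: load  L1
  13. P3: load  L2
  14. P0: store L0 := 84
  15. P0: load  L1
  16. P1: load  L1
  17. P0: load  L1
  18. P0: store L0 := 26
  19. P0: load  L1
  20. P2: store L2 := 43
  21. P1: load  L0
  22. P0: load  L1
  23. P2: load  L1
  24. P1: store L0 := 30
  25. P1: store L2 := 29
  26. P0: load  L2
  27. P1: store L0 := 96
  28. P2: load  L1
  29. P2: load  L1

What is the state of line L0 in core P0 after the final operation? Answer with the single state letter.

  op1 P2: load  L0 → I/I/S/I on L0; bus BusRd; mem=30
  op2 P0: store L2 := 30 → M/I/I/I on L2; bus BusRdX; mem=60
  op3 P3: store L0 := 95 → I/I/I/M on L0; bus BusRdX; mem=30
  op4 P0: load  L2 → M/I/I/I on L2; bus (none); mem=60
  op5 P2: load  L1 → I/I/S/I on L1; bus BusRd; mem=0
  op6 P0: load  L0 → S/I/I/S on L0; bus BusRd Flush; mem=95
  op7 P1: load  L1 → I/S/S/I on L1; bus BusRd; mem=0
  op8 P2: load  L2 → S/I/S/I on L2; bus BusRd Flush; mem=30
  op9 P0: store L2 := 10 → M/I/I/I on L2; bus BusRdX; mem=30
  op10 P3: store L0 := 28 → I/I/I/M on L0; bus BusRdX; mem=95
  op11 P3: store L2 := 85 → I/I/I/M on L2; bus BusRdX Flush; mem=10
  op12 P0: load  L1 → S/S/S/I on L1; bus BusRd; mem=0
  op13 P3: load  L2 → I/I/I/M on L2; bus (none); mem=10
  op14 P0: store L0 := 84 → M/I/I/I on L0; bus BusRdX Flush; mem=28
  op15 P0: load  L1 → S/S/S/I on L1; bus (none); mem=0
  op16 P1: load  L1 → S/S/S/I on L1; bus (none); mem=0
  op17 P0: load  L1 → S/S/S/I on L1; bus (none); mem=0
  op18 P0: store L0 := 26 → M/I/I/I on L0; bus (none); mem=28
  op19 P0: load  L1 → S/S/S/I on L1; bus (none); mem=0
  op20 P2: store L2 := 43 → I/I/M/I on L2; bus BusRdX Flush; mem=85
  op21 P1: load  L0 → S/S/I/I on L0; bus BusRd Flush; mem=26
  op22 P0: load  L1 → S/S/S/I on L1; bus (none); mem=0
  op23 P2: load  L1 → S/S/S/I on L1; bus (none); mem=0
  op24 P1: store L0 := 30 → I/M/I/I on L0; bus BusRdX; mem=26
  op25 P1: store L2 := 29 → I/M/I/I on L2; bus BusRdX Flush; mem=43
  op26 P0: load  L2 → S/S/I/I on L2; bus BusRd Flush; mem=29
  op27 P1: store L0 := 96 → I/M/I/I on L0; bus (none); mem=26
  op28 P2: load  L1 → S/S/S/I on L1; bus (none); mem=0
  op29 P2: load  L1 → S/S/S/I on L1; bus (none); mem=0

state = I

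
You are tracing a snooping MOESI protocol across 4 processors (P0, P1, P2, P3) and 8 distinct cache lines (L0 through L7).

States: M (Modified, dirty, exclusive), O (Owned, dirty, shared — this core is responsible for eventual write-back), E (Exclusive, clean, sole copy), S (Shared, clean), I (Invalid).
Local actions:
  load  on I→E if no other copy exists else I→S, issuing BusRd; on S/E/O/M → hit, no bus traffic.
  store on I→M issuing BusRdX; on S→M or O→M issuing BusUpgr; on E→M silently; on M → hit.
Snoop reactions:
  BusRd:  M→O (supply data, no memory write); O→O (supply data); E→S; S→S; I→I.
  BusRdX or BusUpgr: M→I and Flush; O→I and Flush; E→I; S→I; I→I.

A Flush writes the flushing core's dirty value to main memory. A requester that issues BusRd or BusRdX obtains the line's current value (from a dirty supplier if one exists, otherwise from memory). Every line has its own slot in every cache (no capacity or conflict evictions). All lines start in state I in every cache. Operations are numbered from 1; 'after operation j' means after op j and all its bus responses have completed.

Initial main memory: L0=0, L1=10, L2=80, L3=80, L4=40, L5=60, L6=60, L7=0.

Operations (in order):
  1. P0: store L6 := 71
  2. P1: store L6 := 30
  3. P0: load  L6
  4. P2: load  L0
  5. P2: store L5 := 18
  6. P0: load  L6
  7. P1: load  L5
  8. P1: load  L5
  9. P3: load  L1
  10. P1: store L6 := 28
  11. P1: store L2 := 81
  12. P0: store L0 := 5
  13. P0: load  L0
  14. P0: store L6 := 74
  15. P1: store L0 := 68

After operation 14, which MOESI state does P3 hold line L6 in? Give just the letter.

state = I

[1] P0: store L6 := 71 | P0:M(71), P1:I, P2:I, P3:I | bus: BusRdX
[2] P1: store L6 := 30 | P0:I, P1:M(30), P2:I, P3:I | bus: BusRdX,Flush
[3] P0: load  L6 | P0:S(30), P1:O(30), P2:I, P3:I | bus: BusRd
[4] P2: load  L0 | P0:I, P1:I, P2:E(0), P3:I | bus: BusRd
[5] P2: store L5 := 18 | P0:I, P1:I, P2:M(18), P3:I | bus: BusRdX
[6] P0: load  L6 | P0:S(30), P1:O(30), P2:I, P3:I | bus: none
[7] P1: load  L5 | P0:I, P1:S(18), P2:O(18), P3:I | bus: BusRd
[8] P1: load  L5 | P0:I, P1:S(18), P2:O(18), P3:I | bus: none
[9] P3: load  L1 | P0:I, P1:I, P2:I, P3:E(10) | bus: BusRd
[10] P1: store L6 := 28 | P0:I, P1:M(28), P2:I, P3:I | bus: BusUpgr
[11] P1: store L2 := 81 | P0:I, P1:M(81), P2:I, P3:I | bus: BusRdX
[12] P0: store L0 := 5 | P0:M(5), P1:I, P2:I, P3:I | bus: BusRdX
[13] P0: load  L0 | P0:M(5), P1:I, P2:I, P3:I | bus: none
[14] P0: store L6 := 74 | P0:M(74), P1:I, P2:I, P3:I | bus: BusRdX,Flush
[15] P1: store L0 := 68 | P0:I, P1:M(68), P2:I, P3:I | bus: BusRdX,Flush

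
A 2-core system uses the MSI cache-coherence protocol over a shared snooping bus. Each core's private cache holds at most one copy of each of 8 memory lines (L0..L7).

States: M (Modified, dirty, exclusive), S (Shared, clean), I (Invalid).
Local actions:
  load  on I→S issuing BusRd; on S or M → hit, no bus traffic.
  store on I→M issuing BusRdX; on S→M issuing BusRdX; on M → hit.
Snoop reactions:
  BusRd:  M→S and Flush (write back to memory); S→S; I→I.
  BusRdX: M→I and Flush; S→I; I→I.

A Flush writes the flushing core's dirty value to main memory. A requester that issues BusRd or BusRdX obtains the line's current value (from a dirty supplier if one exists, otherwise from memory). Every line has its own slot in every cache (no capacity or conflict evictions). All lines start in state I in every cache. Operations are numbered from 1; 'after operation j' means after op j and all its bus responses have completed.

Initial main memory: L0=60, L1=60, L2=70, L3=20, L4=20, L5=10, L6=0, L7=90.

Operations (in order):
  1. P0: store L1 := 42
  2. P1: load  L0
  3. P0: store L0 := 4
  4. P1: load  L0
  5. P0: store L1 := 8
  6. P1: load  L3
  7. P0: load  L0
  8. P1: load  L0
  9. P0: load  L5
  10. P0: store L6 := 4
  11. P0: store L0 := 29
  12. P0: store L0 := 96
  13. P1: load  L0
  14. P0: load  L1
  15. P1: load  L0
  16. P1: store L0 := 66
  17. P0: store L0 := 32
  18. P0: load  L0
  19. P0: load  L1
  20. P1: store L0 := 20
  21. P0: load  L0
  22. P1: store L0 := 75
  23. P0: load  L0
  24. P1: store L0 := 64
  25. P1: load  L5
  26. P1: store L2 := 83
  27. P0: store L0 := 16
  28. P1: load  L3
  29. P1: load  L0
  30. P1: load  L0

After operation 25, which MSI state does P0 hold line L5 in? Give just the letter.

step 1: P0: store L1 := 42  ⟶  MI  (L1)  txn=BusRdX  M[L1]=60
step 2: P1: load  L0  ⟶  IS  (L0)  txn=BusRd  M[L0]=60
step 3: P0: store L0 := 4  ⟶  MI  (L0)  txn=BusRdX  M[L0]=60
step 4: P1: load  L0  ⟶  SS  (L0)  txn=BusRd+Flush  M[L0]=4
step 5: P0: store L1 := 8  ⟶  MI  (L1)  txn=∅  M[L1]=60
step 6: P1: load  L3  ⟶  IS  (L3)  txn=BusRd  M[L3]=20
step 7: P0: load  L0  ⟶  SS  (L0)  txn=∅  M[L0]=4
step 8: P1: load  L0  ⟶  SS  (L0)  txn=∅  M[L0]=4
step 9: P0: load  L5  ⟶  SI  (L5)  txn=BusRd  M[L5]=10
step 10: P0: store L6 := 4  ⟶  MI  (L6)  txn=BusRdX  M[L6]=0
step 11: P0: store L0 := 29  ⟶  MI  (L0)  txn=BusRdX  M[L0]=4
step 12: P0: store L0 := 96  ⟶  MI  (L0)  txn=∅  M[L0]=4
step 13: P1: load  L0  ⟶  SS  (L0)  txn=BusRd+Flush  M[L0]=96
step 14: P0: load  L1  ⟶  MI  (L1)  txn=∅  M[L1]=60
step 15: P1: load  L0  ⟶  SS  (L0)  txn=∅  M[L0]=96
step 16: P1: store L0 := 66  ⟶  IM  (L0)  txn=BusRdX  M[L0]=96
step 17: P0: store L0 := 32  ⟶  MI  (L0)  txn=BusRdX+Flush  M[L0]=66
step 18: P0: load  L0  ⟶  MI  (L0)  txn=∅  M[L0]=66
step 19: P0: load  L1  ⟶  MI  (L1)  txn=∅  M[L1]=60
step 20: P1: store L0 := 20  ⟶  IM  (L0)  txn=BusRdX+Flush  M[L0]=32
step 21: P0: load  L0  ⟶  SS  (L0)  txn=BusRd+Flush  M[L0]=20
step 22: P1: store L0 := 75  ⟶  IM  (L0)  txn=BusRdX  M[L0]=20
step 23: P0: load  L0  ⟶  SS  (L0)  txn=BusRd+Flush  M[L0]=75
step 24: P1: store L0 := 64  ⟶  IM  (L0)  txn=BusRdX  M[L0]=75
step 25: P1: load  L5  ⟶  SS  (L5)  txn=BusRd  M[L5]=10
step 26: P1: store L2 := 83  ⟶  IM  (L2)  txn=BusRdX  M[L2]=70
step 27: P0: store L0 := 16  ⟶  MI  (L0)  txn=BusRdX+Flush  M[L0]=64
step 28: P1: load  L3  ⟶  IS  (L3)  txn=∅  M[L3]=20
step 29: P1: load  L0  ⟶  SS  (L0)  txn=BusRd+Flush  M[L0]=16
step 30: P1: load  L0  ⟶  SS  (L0)  txn=∅  M[L0]=16

state = S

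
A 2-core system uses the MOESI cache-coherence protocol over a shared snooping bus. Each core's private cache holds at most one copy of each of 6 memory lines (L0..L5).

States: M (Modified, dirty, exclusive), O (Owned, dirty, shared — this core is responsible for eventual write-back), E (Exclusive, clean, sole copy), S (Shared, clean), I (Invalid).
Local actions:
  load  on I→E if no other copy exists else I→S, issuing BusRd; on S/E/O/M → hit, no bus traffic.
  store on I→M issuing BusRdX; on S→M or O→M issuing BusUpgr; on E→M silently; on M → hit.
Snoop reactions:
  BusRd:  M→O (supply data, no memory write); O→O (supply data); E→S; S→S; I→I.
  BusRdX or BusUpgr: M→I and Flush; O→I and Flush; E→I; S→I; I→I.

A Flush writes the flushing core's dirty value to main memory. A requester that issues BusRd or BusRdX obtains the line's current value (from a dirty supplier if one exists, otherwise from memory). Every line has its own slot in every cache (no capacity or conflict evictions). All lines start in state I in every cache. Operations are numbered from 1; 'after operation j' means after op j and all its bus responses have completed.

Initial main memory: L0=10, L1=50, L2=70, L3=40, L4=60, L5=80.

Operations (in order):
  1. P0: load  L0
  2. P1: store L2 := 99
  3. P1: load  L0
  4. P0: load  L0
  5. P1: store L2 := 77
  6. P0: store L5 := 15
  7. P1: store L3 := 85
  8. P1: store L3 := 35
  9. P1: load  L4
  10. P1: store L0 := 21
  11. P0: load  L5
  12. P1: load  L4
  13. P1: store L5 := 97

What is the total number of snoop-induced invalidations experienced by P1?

invalidations = 0

[1] P0: load  L0 | P0:E(10), P1:I | bus: BusRd
[2] P1: store L2 := 99 | P0:I, P1:M(99) | bus: BusRdX
[3] P1: load  L0 | P0:S(10), P1:S(10) | bus: BusRd
[4] P0: load  L0 | P0:S(10), P1:S(10) | bus: none
[5] P1: store L2 := 77 | P0:I, P1:M(77) | bus: none
[6] P0: store L5 := 15 | P0:M(15), P1:I | bus: BusRdX
[7] P1: store L3 := 85 | P0:I, P1:M(85) | bus: BusRdX
[8] P1: store L3 := 35 | P0:I, P1:M(35) | bus: none
[9] P1: load  L4 | P0:I, P1:E(60) | bus: BusRd
[10] P1: store L0 := 21 | P0:I, P1:M(21) | bus: BusUpgr
[11] P0: load  L5 | P0:M(15), P1:I | bus: none
[12] P1: load  L4 | P0:I, P1:E(60) | bus: none
[13] P1: store L5 := 97 | P0:I, P1:M(97) | bus: BusRdX,Flush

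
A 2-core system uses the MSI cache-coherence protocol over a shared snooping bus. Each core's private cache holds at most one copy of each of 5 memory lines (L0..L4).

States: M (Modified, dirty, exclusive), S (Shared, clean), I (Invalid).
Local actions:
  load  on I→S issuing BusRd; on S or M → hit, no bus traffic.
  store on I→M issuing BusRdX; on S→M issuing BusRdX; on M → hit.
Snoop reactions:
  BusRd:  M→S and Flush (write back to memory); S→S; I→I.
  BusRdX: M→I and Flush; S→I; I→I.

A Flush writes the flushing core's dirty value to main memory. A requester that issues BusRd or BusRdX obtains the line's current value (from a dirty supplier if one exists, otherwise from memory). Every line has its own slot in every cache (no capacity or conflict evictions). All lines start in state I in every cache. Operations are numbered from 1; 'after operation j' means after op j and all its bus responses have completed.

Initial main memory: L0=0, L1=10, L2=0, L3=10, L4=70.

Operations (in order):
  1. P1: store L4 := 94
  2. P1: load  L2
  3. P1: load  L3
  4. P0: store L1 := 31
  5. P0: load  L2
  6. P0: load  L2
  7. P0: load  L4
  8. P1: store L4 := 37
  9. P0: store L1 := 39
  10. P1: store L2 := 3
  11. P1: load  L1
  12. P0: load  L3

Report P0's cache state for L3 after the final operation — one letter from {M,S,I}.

state = S

  op1 P1: store L4 := 94 → I/M on L4; bus BusRdX; mem=70
  op2 P1: load  L2 → I/S on L2; bus BusRd; mem=0
  op3 P1: load  L3 → I/S on L3; bus BusRd; mem=10
  op4 P0: store L1 := 31 → M/I on L1; bus BusRdX; mem=10
  op5 P0: load  L2 → S/S on L2; bus BusRd; mem=0
  op6 P0: load  L2 → S/S on L2; bus (none); mem=0
  op7 P0: load  L4 → S/S on L4; bus BusRd Flush; mem=94
  op8 P1: store L4 := 37 → I/M on L4; bus BusRdX; mem=94
  op9 P0: store L1 := 39 → M/I on L1; bus (none); mem=10
  op10 P1: store L2 := 3 → I/M on L2; bus BusRdX; mem=0
  op11 P1: load  L1 → S/S on L1; bus BusRd Flush; mem=39
  op12 P0: load  L3 → S/S on L3; bus BusRd; mem=10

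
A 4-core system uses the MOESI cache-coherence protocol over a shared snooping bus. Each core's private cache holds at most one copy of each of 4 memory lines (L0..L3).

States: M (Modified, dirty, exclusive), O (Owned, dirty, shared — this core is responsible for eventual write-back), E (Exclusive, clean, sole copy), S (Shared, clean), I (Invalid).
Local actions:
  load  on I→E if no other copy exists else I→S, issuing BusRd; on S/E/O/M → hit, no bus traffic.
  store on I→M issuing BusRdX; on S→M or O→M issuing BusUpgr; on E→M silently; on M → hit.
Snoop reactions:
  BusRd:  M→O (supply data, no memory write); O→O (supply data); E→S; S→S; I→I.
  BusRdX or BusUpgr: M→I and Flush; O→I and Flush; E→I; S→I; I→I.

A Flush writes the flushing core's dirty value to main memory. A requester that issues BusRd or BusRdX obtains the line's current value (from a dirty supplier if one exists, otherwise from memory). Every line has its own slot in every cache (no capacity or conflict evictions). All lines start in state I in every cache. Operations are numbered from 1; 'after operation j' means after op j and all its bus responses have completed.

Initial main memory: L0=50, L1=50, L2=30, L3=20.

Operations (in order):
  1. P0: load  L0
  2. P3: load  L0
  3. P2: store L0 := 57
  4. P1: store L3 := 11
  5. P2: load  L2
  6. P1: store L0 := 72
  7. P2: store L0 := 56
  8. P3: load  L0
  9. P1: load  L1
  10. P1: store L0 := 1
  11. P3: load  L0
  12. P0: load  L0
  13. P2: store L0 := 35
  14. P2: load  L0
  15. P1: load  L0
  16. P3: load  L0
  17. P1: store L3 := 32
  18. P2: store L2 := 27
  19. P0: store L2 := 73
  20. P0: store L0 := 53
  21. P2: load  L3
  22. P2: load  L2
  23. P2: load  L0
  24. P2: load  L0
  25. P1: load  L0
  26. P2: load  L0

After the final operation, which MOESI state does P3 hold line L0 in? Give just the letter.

[1] P0: load  L0 | P0:E(50), P1:I, P2:I, P3:I | bus: BusRd
[2] P3: load  L0 | P0:S(50), P1:I, P2:I, P3:S(50) | bus: BusRd
[3] P2: store L0 := 57 | P0:I, P1:I, P2:M(57), P3:I | bus: BusRdX
[4] P1: store L3 := 11 | P0:I, P1:M(11), P2:I, P3:I | bus: BusRdX
[5] P2: load  L2 | P0:I, P1:I, P2:E(30), P3:I | bus: BusRd
[6] P1: store L0 := 72 | P0:I, P1:M(72), P2:I, P3:I | bus: BusRdX,Flush
[7] P2: store L0 := 56 | P0:I, P1:I, P2:M(56), P3:I | bus: BusRdX,Flush
[8] P3: load  L0 | P0:I, P1:I, P2:O(56), P3:S(56) | bus: BusRd
[9] P1: load  L1 | P0:I, P1:E(50), P2:I, P3:I | bus: BusRd
[10] P1: store L0 := 1 | P0:I, P1:M(1), P2:I, P3:I | bus: BusRdX,Flush
[11] P3: load  L0 | P0:I, P1:O(1), P2:I, P3:S(1) | bus: BusRd
[12] P0: load  L0 | P0:S(1), P1:O(1), P2:I, P3:S(1) | bus: BusRd
[13] P2: store L0 := 35 | P0:I, P1:I, P2:M(35), P3:I | bus: BusRdX,Flush
[14] P2: load  L0 | P0:I, P1:I, P2:M(35), P3:I | bus: none
[15] P1: load  L0 | P0:I, P1:S(35), P2:O(35), P3:I | bus: BusRd
[16] P3: load  L0 | P0:I, P1:S(35), P2:O(35), P3:S(35) | bus: BusRd
[17] P1: store L3 := 32 | P0:I, P1:M(32), P2:I, P3:I | bus: none
[18] P2: store L2 := 27 | P0:I, P1:I, P2:M(27), P3:I | bus: none
[19] P0: store L2 := 73 | P0:M(73), P1:I, P2:I, P3:I | bus: BusRdX,Flush
[20] P0: store L0 := 53 | P0:M(53), P1:I, P2:I, P3:I | bus: BusRdX,Flush
[21] P2: load  L3 | P0:I, P1:O(32), P2:S(32), P3:I | bus: BusRd
[22] P2: load  L2 | P0:O(73), P1:I, P2:S(73), P3:I | bus: BusRd
[23] P2: load  L0 | P0:O(53), P1:I, P2:S(53), P3:I | bus: BusRd
[24] P2: load  L0 | P0:O(53), P1:I, P2:S(53), P3:I | bus: none
[25] P1: load  L0 | P0:O(53), P1:S(53), P2:S(53), P3:I | bus: BusRd
[26] P2: load  L0 | P0:O(53), P1:S(53), P2:S(53), P3:I | bus: none

state = I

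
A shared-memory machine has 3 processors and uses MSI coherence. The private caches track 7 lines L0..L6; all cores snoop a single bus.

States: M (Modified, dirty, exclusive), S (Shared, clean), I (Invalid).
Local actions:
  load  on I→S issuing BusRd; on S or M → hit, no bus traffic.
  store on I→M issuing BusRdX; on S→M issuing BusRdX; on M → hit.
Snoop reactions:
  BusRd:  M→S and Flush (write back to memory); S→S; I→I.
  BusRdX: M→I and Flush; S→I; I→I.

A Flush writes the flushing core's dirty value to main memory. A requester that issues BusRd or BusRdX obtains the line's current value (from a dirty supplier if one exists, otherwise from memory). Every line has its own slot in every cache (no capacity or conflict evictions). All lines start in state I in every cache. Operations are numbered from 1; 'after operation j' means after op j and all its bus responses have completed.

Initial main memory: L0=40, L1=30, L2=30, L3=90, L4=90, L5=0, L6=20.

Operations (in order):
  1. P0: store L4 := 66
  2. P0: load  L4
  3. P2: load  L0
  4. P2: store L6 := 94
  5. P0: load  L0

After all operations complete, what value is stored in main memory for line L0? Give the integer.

[1] P0: store L4 := 66 | P0:M(66), P1:I, P2:I | bus: BusRdX
[2] P0: load  L4 | P0:M(66), P1:I, P2:I | bus: none
[3] P2: load  L0 | P0:I, P1:I, P2:S(40) | bus: BusRd
[4] P2: store L6 := 94 | P0:I, P1:I, P2:M(94) | bus: BusRdX
[5] P0: load  L0 | P0:S(40), P1:I, P2:S(40) | bus: BusRd

memory[L0] = 40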